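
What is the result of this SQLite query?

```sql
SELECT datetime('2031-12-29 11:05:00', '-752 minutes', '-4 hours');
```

2031-12-28 18:33:00

752 minutes = 12h 32m; -752 minutes from 2031-12-29 11:05:00 is 2031-12-28 22:33:00 (crosses midnight).
-4 hours from 2031-12-28 22:33:00 is 2031-12-28 18:33:00.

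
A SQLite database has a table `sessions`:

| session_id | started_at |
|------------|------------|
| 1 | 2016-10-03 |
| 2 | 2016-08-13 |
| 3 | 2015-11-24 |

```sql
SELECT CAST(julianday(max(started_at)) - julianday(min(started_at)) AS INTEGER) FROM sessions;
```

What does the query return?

314

MIN = 2015-11-24, MAX = 2016-10-03.
6 days remain in November 2015 after the 24th (30 − 24).
Full months from December 2015 through September 2016 contribute their day counts.
Then 3 days into October 2016.
Total: 6 + 31 + 31 + 29 + 31 + 30 + 31 + 30 + 31 + 31 + 30 + 3 = 314.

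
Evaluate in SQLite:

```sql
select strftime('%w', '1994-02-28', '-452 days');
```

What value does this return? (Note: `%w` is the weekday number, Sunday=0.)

4

First apply '-452 days': 1994-02-28 → 1992-12-03.
1992-12-03 is a Thursday; with Sunday=0 that is 4.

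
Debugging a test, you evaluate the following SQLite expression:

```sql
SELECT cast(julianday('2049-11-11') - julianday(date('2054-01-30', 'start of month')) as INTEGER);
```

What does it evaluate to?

-1512

`start of month` rewinds 2054-01-30 to 2054-01-01.
19 days remain in November 2049 after the 11th (30 − 11).
Full months from December 2049 through December 2053 contribute their day counts.
Then 1 day into January 2054.
Total: 19 + 31 + 31 + 28 + 31 + 30 + 31 + 30 + 31 + 31 + 30 + 31 + 30 + 31 + 31 + 28 + 31 + 30 + 31 + 30 + 31 + 31 + 30 + 31 + 30 + 31 + 31 + 29 + 31 + 30 + 31 + 30 + 31 + 31 + 30 + 31 + 30 + 31 + 31 + 28 + 31 + 30 + 31 + 30 + 31 + 31 + 30 + 31 + 30 + 31 + 1 = 1512.
The subtraction is earlier − later, so the result is −1512 → -1512.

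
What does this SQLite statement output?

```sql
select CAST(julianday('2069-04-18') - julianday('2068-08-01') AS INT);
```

260

30 days remain in August 2068 after the 1st (31 − 1).
Full months from September 2068 through March 2069 contribute their day counts.
Then 18 days into April 2069.
Total: 30 + 30 + 31 + 30 + 31 + 31 + 28 + 31 + 18 = 260.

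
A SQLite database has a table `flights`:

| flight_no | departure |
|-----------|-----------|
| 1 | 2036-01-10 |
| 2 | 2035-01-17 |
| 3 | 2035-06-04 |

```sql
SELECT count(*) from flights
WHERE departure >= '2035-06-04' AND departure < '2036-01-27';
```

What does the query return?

2

Rows in [2035-06-04, 2036-01-27): 2036-01-10, 2035-06-04 → 2 rows.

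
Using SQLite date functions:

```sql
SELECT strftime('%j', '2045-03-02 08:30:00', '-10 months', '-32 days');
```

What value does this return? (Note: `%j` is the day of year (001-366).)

091

First apply '-10 months', '-32 days': 2045-03-02 08:30:00 → 2044-03-31 08:30:00.
Day-of-year for 2044-03-31: days since 2044-01-01 inclusive = 91, zero-padded to 091.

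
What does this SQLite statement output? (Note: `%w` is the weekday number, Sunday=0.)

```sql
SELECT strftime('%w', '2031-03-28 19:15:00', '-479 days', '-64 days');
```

1

First apply '-479 days', '-64 days': 2031-03-28 19:15:00 → 2029-10-01 19:15:00.
2029-10-01 is a Monday; with Sunday=0 that is 1.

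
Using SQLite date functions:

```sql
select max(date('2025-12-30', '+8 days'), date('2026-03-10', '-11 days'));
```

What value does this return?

2026-02-27

date('2025-12-30', '+8 days') → 2026-01-07.
date('2026-03-10', '-11 days') → 2026-02-27.
Later of the two is 2026-02-27.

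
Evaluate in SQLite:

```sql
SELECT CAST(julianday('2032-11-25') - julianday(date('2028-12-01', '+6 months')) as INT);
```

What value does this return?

Adding +6 months to 2028-12-01 gives 2029-06-01.
29 days remain in June 2029 after the 1st (30 − 1).
Full months from July 2029 through October 2032 contribute their day counts.
Then 25 days into November 2032.
Total: 29 + 31 + 31 + 30 + 31 + 30 + 31 + 31 + 28 + 31 + 30 + 31 + 30 + 31 + 31 + 30 + 31 + 30 + 31 + 31 + 28 + 31 + 30 + 31 + 30 + 31 + 31 + 30 + 31 + 30 + 31 + 31 + 29 + 31 + 30 + 31 + 30 + 31 + 31 + 30 + 31 + 25 = 1273.

1273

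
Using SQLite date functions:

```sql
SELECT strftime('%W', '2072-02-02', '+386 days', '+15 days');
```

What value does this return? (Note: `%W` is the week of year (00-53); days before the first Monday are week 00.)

10

First apply '+386 days', '+15 days': 2072-02-02 → 2073-03-09.
2073-03-09 is a Thursday. SQLite's %W counts Mondays since the year started; the result is 10.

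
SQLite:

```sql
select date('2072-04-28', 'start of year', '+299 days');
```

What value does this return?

2072-10-26

`start of year` rewinds 2072-04-28 to 2072-01-01.
Applying '+299 days' to 2072-01-01: counting 299 days forward gives 2072-10-26.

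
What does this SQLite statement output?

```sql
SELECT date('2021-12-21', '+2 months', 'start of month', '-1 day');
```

2022-01-31

Adding +2 months to 2021-12-21 gives 2022-02-21.
`start of month` rewinds 2022-02-21 to 2022-02-01.
Going back 1 day from 2022-02-01 reaches 2022-01-31 (last day of January, 31 days).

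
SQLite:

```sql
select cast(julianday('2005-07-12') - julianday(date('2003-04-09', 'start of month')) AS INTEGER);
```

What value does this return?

`start of month` rewinds 2003-04-09 to 2003-04-01.
29 days remain in April 2003 after the 1st (30 − 1).
Full months from May 2003 through June 2005 contribute their day counts.
Then 12 days into July 2005.
Total: 29 + 31 + 30 + 31 + 31 + 30 + 31 + 30 + 31 + 31 + 29 + 31 + 30 + 31 + 30 + 31 + 31 + 30 + 31 + 30 + 31 + 31 + 28 + 31 + 30 + 31 + 30 + 12 = 833.

833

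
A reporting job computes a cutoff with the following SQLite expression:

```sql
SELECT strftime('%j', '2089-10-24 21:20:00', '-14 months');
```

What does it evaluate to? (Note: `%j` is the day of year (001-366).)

237

First apply '-14 months': 2089-10-24 21:20:00 → 2088-08-24 21:20:00.
Day-of-year for 2088-08-24: days since 2088-01-01 inclusive = 237, zero-padded to 237.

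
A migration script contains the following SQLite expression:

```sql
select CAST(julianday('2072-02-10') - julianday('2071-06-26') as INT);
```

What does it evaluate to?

229

4 days remain in June 2071 after the 26th (30 − 26).
Full months from July 2071 through January 2072 contribute their day counts.
Then 10 days into February 2072.
Total: 4 + 31 + 31 + 30 + 31 + 30 + 31 + 31 + 10 = 229.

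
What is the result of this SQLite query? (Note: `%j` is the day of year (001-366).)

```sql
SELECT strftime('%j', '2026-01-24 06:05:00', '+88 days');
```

First apply '+88 days': 2026-01-24 06:05:00 → 2026-04-22 06:05:00.
Day-of-year for 2026-04-22: days since 2026-01-01 inclusive = 112, zero-padded to 112.

112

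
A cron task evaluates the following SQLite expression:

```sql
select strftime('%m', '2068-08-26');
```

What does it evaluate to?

08

`%m` extracts the 2-digit month (01-12): 08.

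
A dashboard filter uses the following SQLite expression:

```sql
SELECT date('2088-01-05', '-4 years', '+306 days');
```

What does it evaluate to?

Adding -4 years to 2088-01-05 gives 2084-01-05.
Applying '+306 days' to 2084-01-05: counting 306 days forward gives 2084-11-06.

2084-11-06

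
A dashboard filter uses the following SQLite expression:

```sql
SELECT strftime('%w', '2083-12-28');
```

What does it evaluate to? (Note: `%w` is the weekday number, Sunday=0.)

2083-12-28 is a Tuesday; with Sunday=0 that is 2.

2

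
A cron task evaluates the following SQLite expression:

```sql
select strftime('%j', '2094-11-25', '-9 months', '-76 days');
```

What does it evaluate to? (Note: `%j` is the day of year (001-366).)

First apply '-9 months', '-76 days': 2094-11-25 → 2093-12-11.
Day-of-year for 2093-12-11: days since 2093-01-01 inclusive = 345, zero-padded to 345.

345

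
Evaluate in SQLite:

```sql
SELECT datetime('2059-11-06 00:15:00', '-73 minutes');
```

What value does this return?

2059-11-05 23:02:00

73 minutes = 1h 13m; -73 minutes from 2059-11-06 00:15:00 is 2059-11-05 23:02:00 (crosses midnight).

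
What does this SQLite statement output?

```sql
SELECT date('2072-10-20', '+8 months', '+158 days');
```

2073-11-25

Adding +8 months to 2072-10-20 gives 2073-06-20.
Applying '+158 days' to 2073-06-20: counting 158 days forward gives 2073-11-25.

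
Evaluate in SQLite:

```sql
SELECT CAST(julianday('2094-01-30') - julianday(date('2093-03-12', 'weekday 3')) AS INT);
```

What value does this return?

`weekday 3` advances to the next Wednesday; 2093-03-12 is a Thursday, so it moves forward to 2093-03-18.
13 days remain in March 2093 after the 18th (31 − 18).
Full months from April 2093 through December 2093 contribute their day counts.
Then 30 days into January 2094.
Total: 13 + 30 + 31 + 30 + 31 + 31 + 30 + 31 + 30 + 31 + 30 = 318.

318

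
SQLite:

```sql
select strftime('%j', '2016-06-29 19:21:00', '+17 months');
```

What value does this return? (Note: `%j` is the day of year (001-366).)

333

First apply '+17 months': 2016-06-29 19:21:00 → 2017-11-29 19:21:00.
Day-of-year for 2017-11-29: days since 2017-01-01 inclusive = 333, zero-padded to 333.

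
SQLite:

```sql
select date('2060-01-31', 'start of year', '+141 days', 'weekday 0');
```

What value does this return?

2060-05-23

`start of year` rewinds 2060-01-31 to 2060-01-01.
Applying '+141 days' to 2060-01-01: counting 141 days forward gives 2060-05-21.
`weekday 0` advances to the next Sunday; 2060-05-21 is a Friday, so it moves forward to 2060-05-23.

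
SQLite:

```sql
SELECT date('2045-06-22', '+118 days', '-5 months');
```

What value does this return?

Applying '+118 days' to 2045-06-22: counting 118 days forward gives 2045-10-18.
Adding -5 months to 2045-10-18 gives 2045-05-18.

2045-05-18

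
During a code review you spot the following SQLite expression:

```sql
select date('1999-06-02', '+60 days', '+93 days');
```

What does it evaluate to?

Applying '+60 days' to 1999-06-02: counting 60 days forward gives 1999-08-01.
Applying '+93 days' to 1999-08-01: counting 93 days forward gives 1999-11-02.

1999-11-02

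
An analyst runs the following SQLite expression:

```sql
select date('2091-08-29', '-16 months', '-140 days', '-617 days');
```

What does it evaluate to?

Adding -16 months to 2091-08-29 gives 2090-04-29.
Applying '-140 days' to 2090-04-29: counting 140 days back gives 2089-12-10.
Applying '-617 days' to 2089-12-10: counting 617 days back gives 2088-04-02.

2088-04-02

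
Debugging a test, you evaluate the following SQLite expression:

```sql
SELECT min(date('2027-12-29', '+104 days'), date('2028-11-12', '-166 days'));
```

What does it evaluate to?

2028-04-11

date('2027-12-29', '+104 days') → 2028-04-11.
date('2028-11-12', '-166 days') → 2028-05-30.
Earlier of the two is 2028-04-11.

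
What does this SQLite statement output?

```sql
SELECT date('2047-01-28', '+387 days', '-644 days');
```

Applying '+387 days' to 2047-01-28: counting 387 days forward gives 2048-02-19.
Applying '-644 days' to 2048-02-19: counting 644 days back gives 2046-05-16.

2046-05-16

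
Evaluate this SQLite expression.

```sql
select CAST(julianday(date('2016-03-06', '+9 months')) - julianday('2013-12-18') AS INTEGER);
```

1084

Adding +9 months to 2016-03-06 gives 2016-12-06.
13 days remain in December 2013 after the 18th (31 − 18).
Full months from January 2014 through November 2016 contribute their day counts.
Then 6 days into December 2016.
Total: 13 + 31 + 28 + 31 + 30 + 31 + 30 + 31 + 31 + 30 + 31 + 30 + 31 + 31 + 28 + 31 + 30 + 31 + 30 + 31 + 31 + 30 + 31 + 30 + 31 + 31 + 29 + 31 + 30 + 31 + 30 + 31 + 31 + 30 + 31 + 30 + 6 = 1084.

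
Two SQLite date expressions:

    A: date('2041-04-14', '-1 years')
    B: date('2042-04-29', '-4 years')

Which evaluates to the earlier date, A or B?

B

A = 2040-04-14.
B = 2038-04-29.
B is earlier.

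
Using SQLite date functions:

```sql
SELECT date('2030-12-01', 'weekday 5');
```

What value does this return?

`weekday 5` advances to the next Friday; 2030-12-01 is a Sunday, so it moves forward to 2030-12-06.

2030-12-06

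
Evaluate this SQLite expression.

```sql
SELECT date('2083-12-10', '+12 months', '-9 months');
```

Adding +12 months to 2083-12-10 gives 2084-12-10.
Adding -9 months to 2084-12-10 gives 2084-03-10.

2084-03-10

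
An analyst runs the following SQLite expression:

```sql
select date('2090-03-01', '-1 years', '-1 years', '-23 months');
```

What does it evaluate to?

2086-04-01

Adding -1 year to 2090-03-01 gives 2089-03-01.
Adding -1 year to 2089-03-01 gives 2088-03-01.
Adding -23 months to 2088-03-01 gives 2086-04-01.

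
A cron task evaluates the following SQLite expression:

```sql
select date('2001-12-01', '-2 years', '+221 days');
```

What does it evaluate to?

Adding -2 years to 2001-12-01 gives 1999-12-01.
Applying '+221 days' to 1999-12-01: counting 221 days forward gives 2000-07-09.

2000-07-09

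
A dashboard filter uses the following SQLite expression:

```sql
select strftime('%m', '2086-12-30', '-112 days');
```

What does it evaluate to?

09

First apply '-112 days': 2086-12-30 → 2086-09-09.
`%m` extracts the 2-digit month (01-12): 09.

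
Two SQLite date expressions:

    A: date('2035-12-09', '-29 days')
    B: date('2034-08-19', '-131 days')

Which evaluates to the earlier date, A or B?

A = 2035-11-10.
B = 2034-04-10.
B is earlier.

B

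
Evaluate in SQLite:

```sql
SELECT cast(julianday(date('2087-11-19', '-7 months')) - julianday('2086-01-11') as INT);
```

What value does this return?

463

Adding -7 months to 2087-11-19 gives 2087-04-19.
20 days remain in January 2086 after the 11th (31 − 11).
Full months from February 2086 through March 2087 contribute their day counts.
Then 19 days into April 2087.
Total: 20 + 28 + 31 + 30 + 31 + 30 + 31 + 31 + 30 + 31 + 30 + 31 + 31 + 28 + 31 + 19 = 463.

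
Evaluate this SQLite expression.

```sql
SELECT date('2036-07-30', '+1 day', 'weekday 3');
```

2036-08-06

Advancing 1 more day within July lands on 2036-07-31.
`weekday 3` advances to the next Wednesday; 2036-07-31 is a Thursday, so it moves forward to 2036-08-06.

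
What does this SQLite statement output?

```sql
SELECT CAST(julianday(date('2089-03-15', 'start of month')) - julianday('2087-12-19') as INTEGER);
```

`start of month` rewinds 2089-03-15 to 2089-03-01.
12 days remain in December 2087 after the 19th (31 − 19).
Full months from January 2088 through February 2089 contribute their day counts.
Then 1 day into March 2089.
Total: 12 + 31 + 29 + 31 + 30 + 31 + 30 + 31 + 31 + 30 + 31 + 30 + 31 + 31 + 28 + 1 = 438.

438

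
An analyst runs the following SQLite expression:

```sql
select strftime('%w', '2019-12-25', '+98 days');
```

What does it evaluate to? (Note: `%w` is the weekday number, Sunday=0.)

3

First apply '+98 days': 2019-12-25 → 2020-04-01.
2020-04-01 is a Wednesday; with Sunday=0 that is 3.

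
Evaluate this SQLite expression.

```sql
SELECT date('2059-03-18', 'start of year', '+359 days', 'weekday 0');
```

`start of year` rewinds 2059-03-18 to 2059-01-01.
Applying '+359 days' to 2059-01-01: counting 359 days forward gives 2059-12-26.
`weekday 0` advances to the next Sunday; 2059-12-26 is a Friday, so it moves forward to 2059-12-28.

2059-12-28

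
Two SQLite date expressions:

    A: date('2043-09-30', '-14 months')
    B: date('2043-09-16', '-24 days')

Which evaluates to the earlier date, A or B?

A

A = 2042-07-30.
B = 2043-08-23.
A is earlier.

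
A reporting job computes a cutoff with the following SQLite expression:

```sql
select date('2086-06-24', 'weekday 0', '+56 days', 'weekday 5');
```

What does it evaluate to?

2086-08-30

`weekday 0` advances to the next Sunday; 2086-06-24 is a Monday, so it moves forward to 2086-06-30.
Applying '+56 days' to 2086-06-30: counting 56 days forward gives 2086-08-25.
`weekday 5` advances to the next Friday; 2086-08-25 is a Sunday, so it moves forward to 2086-08-30.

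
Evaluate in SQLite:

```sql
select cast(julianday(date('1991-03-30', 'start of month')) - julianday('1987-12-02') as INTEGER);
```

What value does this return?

1185

`start of month` rewinds 1991-03-30 to 1991-03-01.
29 days remain in December 1987 after the 2nd (31 − 2).
Full months from January 1988 through February 1991 contribute their day counts.
Then 1 day into March 1991.
Total: 29 + 31 + 29 + 31 + 30 + 31 + 30 + 31 + 31 + 30 + 31 + 30 + 31 + 31 + 28 + 31 + 30 + 31 + 30 + 31 + 31 + 30 + 31 + 30 + 31 + 31 + 28 + 31 + 30 + 31 + 30 + 31 + 31 + 30 + 31 + 30 + 31 + 31 + 28 + 1 = 1185.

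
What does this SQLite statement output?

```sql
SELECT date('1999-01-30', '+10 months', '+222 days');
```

2000-07-09

Adding +10 months to 1999-01-30 gives 1999-11-30.
Applying '+222 days' to 1999-11-30: counting 222 days forward gives 2000-07-09.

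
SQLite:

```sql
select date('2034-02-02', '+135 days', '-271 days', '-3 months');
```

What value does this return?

2033-06-19

Applying '+135 days' to 2034-02-02: counting 135 days forward gives 2034-06-17.
Applying '-271 days' to 2034-06-17: counting 271 days back gives 2033-09-19.
Adding -3 months to 2033-09-19 gives 2033-06-19.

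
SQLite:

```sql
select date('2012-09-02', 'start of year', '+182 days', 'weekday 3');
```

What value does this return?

2012-07-04

`start of year` rewinds 2012-09-02 to 2012-01-01.
Applying '+182 days' to 2012-01-01: counting 182 days forward gives 2012-07-01.
`weekday 3` advances to the next Wednesday; 2012-07-01 is a Sunday, so it moves forward to 2012-07-04.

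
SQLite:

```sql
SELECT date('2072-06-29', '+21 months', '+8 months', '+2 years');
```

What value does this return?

2076-11-29

Adding +21 months to 2072-06-29 gives 2074-03-29.
Adding +8 months to 2074-03-29 gives 2074-11-29.
Adding +2 years to 2074-11-29 gives 2076-11-29.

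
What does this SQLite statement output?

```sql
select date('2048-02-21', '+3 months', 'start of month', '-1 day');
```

2048-04-30

Adding +3 months to 2048-02-21 gives 2048-05-21.
`start of month` rewinds 2048-05-21 to 2048-05-01.
Going back 1 day from 2048-05-01 reaches 2048-04-30 (last day of April, 30 days).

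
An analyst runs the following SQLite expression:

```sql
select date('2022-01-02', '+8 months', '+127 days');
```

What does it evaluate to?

2023-01-07

Adding +8 months to 2022-01-02 gives 2022-09-02.
Applying '+127 days' to 2022-09-02: counting 127 days forward gives 2023-01-07.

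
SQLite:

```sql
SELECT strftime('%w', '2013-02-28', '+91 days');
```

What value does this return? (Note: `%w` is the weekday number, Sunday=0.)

First apply '+91 days': 2013-02-28 → 2013-05-30.
2013-05-30 is a Thursday; with Sunday=0 that is 4.

4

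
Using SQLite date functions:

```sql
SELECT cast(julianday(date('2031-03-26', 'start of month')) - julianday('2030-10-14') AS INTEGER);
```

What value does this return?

138

`start of month` rewinds 2031-03-26 to 2031-03-01.
17 days remain in October 2030 after the 14th (31 − 14).
November 2030: 30 days.
December 2030: 31 days.
January 2031: 31 days.
February 2031: 28 days.
Then 1 day into March 2031.
Total: 17 + 30 + 31 + 31 + 28 + 1 = 138.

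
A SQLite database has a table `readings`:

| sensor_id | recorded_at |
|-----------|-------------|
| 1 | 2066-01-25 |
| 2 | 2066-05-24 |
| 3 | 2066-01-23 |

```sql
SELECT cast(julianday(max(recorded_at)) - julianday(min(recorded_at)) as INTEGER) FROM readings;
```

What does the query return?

121

MIN = 2066-01-23, MAX = 2066-05-24.
8 days remain in January 2066 after the 23rd (31 − 23).
February 2066: 28 days.
March 2066: 31 days.
April 2066: 30 days.
Then 24 days into May 2066.
Total: 8 + 28 + 31 + 30 + 24 = 121.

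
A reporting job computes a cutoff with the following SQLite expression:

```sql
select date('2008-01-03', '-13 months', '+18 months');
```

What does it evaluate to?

Adding -13 months to 2008-01-03 gives 2006-12-03.
Adding +18 months to 2006-12-03 gives 2008-06-03.

2008-06-03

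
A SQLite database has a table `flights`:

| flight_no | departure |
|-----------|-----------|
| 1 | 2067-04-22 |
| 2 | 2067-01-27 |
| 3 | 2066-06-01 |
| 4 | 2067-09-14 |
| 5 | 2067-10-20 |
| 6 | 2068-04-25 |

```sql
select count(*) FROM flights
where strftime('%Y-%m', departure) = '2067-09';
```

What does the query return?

1

Rows with year-month 2067-09: 2067-09-14 → 1.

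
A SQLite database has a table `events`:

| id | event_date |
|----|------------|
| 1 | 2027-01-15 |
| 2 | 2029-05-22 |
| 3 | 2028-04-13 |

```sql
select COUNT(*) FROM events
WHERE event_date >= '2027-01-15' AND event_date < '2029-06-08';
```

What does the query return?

Rows in [2027-01-15, 2029-06-08): 2027-01-15, 2029-05-22, 2028-04-13 → 3 rows.

3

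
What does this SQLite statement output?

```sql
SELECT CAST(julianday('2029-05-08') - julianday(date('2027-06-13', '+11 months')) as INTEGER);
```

Adding +11 months to 2027-06-13 gives 2028-05-13.
18 days remain in May 2028 after the 13th (31 − 13).
Full months from June 2028 through April 2029 contribute their day counts.
Then 8 days into May 2029.
Total: 18 + 30 + 31 + 31 + 30 + 31 + 30 + 31 + 31 + 28 + 31 + 30 + 8 = 360.

360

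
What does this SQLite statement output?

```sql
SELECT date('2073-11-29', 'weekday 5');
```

`weekday 5` advances to the next Friday; 2073-11-29 is a Wednesday, so it moves forward to 2073-12-01.

2073-12-01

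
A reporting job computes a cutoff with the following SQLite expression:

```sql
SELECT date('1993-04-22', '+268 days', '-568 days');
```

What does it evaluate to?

1992-06-26

Applying '+268 days' to 1993-04-22: counting 268 days forward gives 1994-01-15.
Applying '-568 days' to 1994-01-15: counting 568 days back gives 1992-06-26.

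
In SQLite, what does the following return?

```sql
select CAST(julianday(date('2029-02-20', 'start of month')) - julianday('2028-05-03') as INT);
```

274

`start of month` rewinds 2029-02-20 to 2029-02-01.
28 days remain in May 2028 after the 3rd (31 − 3).
Full months from June 2028 through January 2029 contribute their day counts.
Then 1 day into February 2029.
Total: 28 + 30 + 31 + 31 + 30 + 31 + 30 + 31 + 31 + 1 = 274.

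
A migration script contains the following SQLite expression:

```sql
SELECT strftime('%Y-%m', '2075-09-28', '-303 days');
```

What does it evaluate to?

2074-11

First apply '-303 days': 2075-09-28 → 2074-11-29.
`%Y-%m` extracts the year-month: 2074-11.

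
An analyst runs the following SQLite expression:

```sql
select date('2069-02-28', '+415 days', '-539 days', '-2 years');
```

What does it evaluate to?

2066-10-27

Applying '+415 days' to 2069-02-28: counting 415 days forward gives 2070-04-19.
Applying '-539 days' to 2070-04-19: counting 539 days back gives 2068-10-27.
Adding -2 years to 2068-10-27 gives 2066-10-27.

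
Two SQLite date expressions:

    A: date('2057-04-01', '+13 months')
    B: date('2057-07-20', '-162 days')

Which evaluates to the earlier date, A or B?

A = 2058-05-01.
B = 2057-02-08.
B is earlier.

B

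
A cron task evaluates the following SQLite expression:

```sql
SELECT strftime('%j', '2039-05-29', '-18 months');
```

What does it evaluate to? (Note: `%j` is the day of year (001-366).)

First apply '-18 months': 2039-05-29 → 2037-11-29.
Day-of-year for 2037-11-29: days since 2037-01-01 inclusive = 333, zero-padded to 333.

333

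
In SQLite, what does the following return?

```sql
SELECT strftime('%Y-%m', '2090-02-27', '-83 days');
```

2089-12

First apply '-83 days': 2090-02-27 → 2089-12-06.
`%Y-%m` extracts the year-month: 2089-12.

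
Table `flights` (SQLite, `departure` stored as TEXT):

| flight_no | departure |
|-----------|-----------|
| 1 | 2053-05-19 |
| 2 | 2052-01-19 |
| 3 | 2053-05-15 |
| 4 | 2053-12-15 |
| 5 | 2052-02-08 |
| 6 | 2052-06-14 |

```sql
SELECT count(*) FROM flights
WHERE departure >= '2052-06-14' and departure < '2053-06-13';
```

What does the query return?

3

Rows in [2052-06-14, 2053-06-13): 2053-05-19, 2053-05-15, 2052-06-14 → 3 rows.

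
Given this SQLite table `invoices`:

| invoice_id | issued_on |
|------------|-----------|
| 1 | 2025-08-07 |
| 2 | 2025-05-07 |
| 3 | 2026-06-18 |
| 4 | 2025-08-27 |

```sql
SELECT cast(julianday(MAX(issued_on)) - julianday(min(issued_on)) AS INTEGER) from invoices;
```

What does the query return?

MIN = 2025-05-07, MAX = 2026-06-18.
24 days remain in May 2025 after the 7th (31 − 7).
Full months from June 2025 through May 2026 contribute their day counts.
Then 18 days into June 2026.
Total: 24 + 30 + 31 + 31 + 30 + 31 + 30 + 31 + 31 + 28 + 31 + 30 + 31 + 18 = 407.

407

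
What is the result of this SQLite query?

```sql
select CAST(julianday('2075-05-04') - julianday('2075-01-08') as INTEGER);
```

116

23 days remain in January 2075 after the 8th (31 − 8).
February 2075: 28 days.
March 2075: 31 days.
April 2075: 30 days.
Then 4 days into May 2075.
Total: 23 + 28 + 31 + 30 + 4 = 116.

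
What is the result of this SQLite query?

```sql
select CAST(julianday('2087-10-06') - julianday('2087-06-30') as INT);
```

98

0 days remain in June 2087 after the 30th (30 − 30).
July 2087: 31 days.
August 2087: 31 days.
September 2087: 30 days.
Then 6 days into October 2087.
Total: 0 + 31 + 31 + 30 + 6 = 98.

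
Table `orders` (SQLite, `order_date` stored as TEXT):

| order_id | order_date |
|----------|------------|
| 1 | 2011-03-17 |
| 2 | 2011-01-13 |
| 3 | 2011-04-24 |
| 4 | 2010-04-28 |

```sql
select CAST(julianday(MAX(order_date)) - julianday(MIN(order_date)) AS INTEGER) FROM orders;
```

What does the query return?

MIN = 2010-04-28, MAX = 2011-04-24.
2 days remain in April 2010 after the 28th (30 − 28).
Full months from May 2010 through March 2011 contribute their day counts.
Then 24 days into April 2011.
Total: 2 + 31 + 30 + 31 + 31 + 30 + 31 + 30 + 31 + 31 + 28 + 31 + 24 = 361.

361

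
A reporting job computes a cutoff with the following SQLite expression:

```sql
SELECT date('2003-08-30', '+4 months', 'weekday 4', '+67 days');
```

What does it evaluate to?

2004-03-08

Adding +4 months to 2003-08-30 gives 2003-12-30.
`weekday 4` advances to the next Thursday; 2003-12-30 is a Tuesday, so it moves forward to 2004-01-01.
Applying '+67 days' to 2004-01-01: counting 67 days forward gives 2004-03-08.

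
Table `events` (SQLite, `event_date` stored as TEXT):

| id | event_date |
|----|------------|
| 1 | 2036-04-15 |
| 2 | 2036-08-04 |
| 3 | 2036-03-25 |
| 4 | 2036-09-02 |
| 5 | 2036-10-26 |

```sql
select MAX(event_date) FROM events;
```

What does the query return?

MAX over {2036-03-25, 2036-04-15, 2036-08-04, 2036-09-02, 2036-10-26}.

2036-10-26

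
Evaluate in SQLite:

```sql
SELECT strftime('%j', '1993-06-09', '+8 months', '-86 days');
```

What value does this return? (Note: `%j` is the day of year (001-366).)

319

First apply '+8 months', '-86 days': 1993-06-09 → 1993-11-15.
Day-of-year for 1993-11-15: days since 1993-01-01 inclusive = 319, zero-padded to 319.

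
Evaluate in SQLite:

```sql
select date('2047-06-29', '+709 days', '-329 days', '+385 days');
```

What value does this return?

Applying '+709 days' to 2047-06-29: counting 709 days forward gives 2049-06-07.
Applying '-329 days' to 2049-06-07: counting 329 days back gives 2048-07-13.
Applying '+385 days' to 2048-07-13: counting 385 days forward gives 2049-08-02.

2049-08-02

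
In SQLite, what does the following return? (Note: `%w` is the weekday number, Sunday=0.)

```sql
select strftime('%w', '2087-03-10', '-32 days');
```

4

First apply '-32 days': 2087-03-10 → 2087-02-06.
2087-02-06 is a Thursday; with Sunday=0 that is 4.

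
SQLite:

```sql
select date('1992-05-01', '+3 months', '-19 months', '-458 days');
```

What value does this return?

1989-09-30

Adding +3 months to 1992-05-01 gives 1992-08-01.
Adding -19 months to 1992-08-01 gives 1991-01-01.
Applying '-458 days' to 1991-01-01: counting 458 days back gives 1989-09-30.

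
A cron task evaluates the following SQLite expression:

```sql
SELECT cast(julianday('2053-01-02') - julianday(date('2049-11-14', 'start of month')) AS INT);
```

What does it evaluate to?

1158

`start of month` rewinds 2049-11-14 to 2049-11-01.
29 days remain in November 2049 after the 1st (30 − 1).
Full months from December 2049 through December 2052 contribute their day counts.
Then 2 days into January 2053.
Total: 29 + 31 + 31 + 28 + 31 + 30 + 31 + 30 + 31 + 31 + 30 + 31 + 30 + 31 + 31 + 28 + 31 + 30 + 31 + 30 + 31 + 31 + 30 + 31 + 30 + 31 + 31 + 29 + 31 + 30 + 31 + 30 + 31 + 31 + 30 + 31 + 30 + 31 + 2 = 1158.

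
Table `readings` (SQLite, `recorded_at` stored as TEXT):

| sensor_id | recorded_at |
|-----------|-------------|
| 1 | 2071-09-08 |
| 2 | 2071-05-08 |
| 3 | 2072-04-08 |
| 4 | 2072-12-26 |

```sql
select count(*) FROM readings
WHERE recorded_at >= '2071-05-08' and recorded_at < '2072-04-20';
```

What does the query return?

Rows in [2071-05-08, 2072-04-20): 2071-09-08, 2071-05-08, 2072-04-08 → 3 rows.

3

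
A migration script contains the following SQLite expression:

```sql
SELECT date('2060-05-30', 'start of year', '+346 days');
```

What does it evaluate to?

`start of year` rewinds 2060-05-30 to 2060-01-01.
Applying '+346 days' to 2060-01-01: counting 346 days forward gives 2060-12-12.

2060-12-12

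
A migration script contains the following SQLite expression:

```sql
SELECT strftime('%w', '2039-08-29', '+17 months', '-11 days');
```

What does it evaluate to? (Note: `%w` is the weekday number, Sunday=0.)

First apply '+17 months', '-11 days': 2039-08-29 → 2041-01-18.
2041-01-18 is a Friday; with Sunday=0 that is 5.

5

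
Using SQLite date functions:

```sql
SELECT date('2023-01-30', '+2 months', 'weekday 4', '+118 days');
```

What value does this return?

Adding +2 months to 2023-01-30 gives 2023-03-30.
`weekday 4` advances to the next Thursday; 2023-03-30 is already a Thursday, so it stays at 2023-03-30.
Applying '+118 days' to 2023-03-30: counting 118 days forward gives 2023-07-26.

2023-07-26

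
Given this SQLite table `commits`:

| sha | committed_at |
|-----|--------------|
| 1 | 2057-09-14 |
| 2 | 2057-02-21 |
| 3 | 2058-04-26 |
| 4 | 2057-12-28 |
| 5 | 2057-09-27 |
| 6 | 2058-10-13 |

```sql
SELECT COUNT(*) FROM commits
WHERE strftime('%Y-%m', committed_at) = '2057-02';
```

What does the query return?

1

Rows with year-month 2057-02: 2057-02-21 → 1.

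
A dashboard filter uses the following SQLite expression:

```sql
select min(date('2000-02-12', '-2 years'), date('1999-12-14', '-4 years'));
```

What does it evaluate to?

date('2000-02-12', '-2 years') → 1998-02-12.
date('1999-12-14', '-4 years') → 1995-12-14.
Earlier of the two is 1995-12-14.

1995-12-14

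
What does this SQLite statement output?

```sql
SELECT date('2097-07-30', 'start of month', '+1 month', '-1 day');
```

2097-07-31

`start of month` rewinds 2097-07-30 to 2097-07-01.
Adding +1 month to 2097-07-01 gives 2097-08-01.
Going back 1 day from 2097-08-01 reaches 2097-07-31 (last day of July, 31 days).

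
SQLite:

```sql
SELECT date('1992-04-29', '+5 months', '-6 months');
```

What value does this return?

1992-03-29

Adding +5 months to 1992-04-29 gives 1992-09-29.
Adding -6 months to 1992-09-29 gives 1992-03-29.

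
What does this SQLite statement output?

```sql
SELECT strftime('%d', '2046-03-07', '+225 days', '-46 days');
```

02

First apply '+225 days', '-46 days': 2046-03-07 → 2046-09-02.
`%d` extracts the 2-digit day of month: 02.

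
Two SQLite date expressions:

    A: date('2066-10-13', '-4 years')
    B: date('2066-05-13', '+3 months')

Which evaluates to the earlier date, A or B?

A = 2062-10-13.
B = 2066-08-13.
A is earlier.

A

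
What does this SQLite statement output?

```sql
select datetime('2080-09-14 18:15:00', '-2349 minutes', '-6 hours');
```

2349 minutes = 39h 9m; -2349 minutes from 2080-09-14 18:15:00 is 2080-09-13 03:06:00 (crosses midnight).
-6 hours from 2080-09-13 03:06:00 is 2080-09-12 21:06:00 (crosses midnight).

2080-09-12 21:06:00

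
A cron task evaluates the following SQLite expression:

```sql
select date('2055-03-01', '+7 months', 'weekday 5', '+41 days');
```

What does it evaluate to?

Adding +7 months to 2055-03-01 gives 2055-10-01.
`weekday 5` advances to the next Friday; 2055-10-01 is already a Friday, so it stays at 2055-10-01.
Applying '+41 days' to 2055-10-01: counting 41 days forward gives 2055-11-11.

2055-11-11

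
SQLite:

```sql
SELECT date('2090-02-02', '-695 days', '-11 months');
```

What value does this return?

2087-04-09

Applying '-695 days' to 2090-02-02: counting 695 days back gives 2088-03-09.
Adding -11 months to 2088-03-09 gives 2087-04-09.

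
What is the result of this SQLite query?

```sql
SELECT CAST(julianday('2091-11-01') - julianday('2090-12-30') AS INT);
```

1 day remains in December 2090 after the 30th (31 − 30).
Full months from January 2091 through October 2091 contribute their day counts.
Then 1 day into November 2091.
Total: 1 + 31 + 28 + 31 + 30 + 31 + 30 + 31 + 31 + 30 + 31 + 1 = 306.

306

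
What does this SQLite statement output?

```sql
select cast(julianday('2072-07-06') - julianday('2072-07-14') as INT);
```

Both dates are in July 2072: 14 − 6 = 8.
The subtraction is earlier − later, so the result is −8 → -8.

-8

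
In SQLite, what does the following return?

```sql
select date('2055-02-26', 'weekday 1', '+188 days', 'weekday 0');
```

2055-09-05

`weekday 1` advances to the next Monday; 2055-02-26 is a Friday, so it moves forward to 2055-03-01.
Applying '+188 days' to 2055-03-01: counting 188 days forward gives 2055-09-05.
`weekday 0` advances to the next Sunday; 2055-09-05 is already a Sunday, so it stays at 2055-09-05.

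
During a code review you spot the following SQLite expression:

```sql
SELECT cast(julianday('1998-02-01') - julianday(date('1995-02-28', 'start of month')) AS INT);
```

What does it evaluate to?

1096

`start of month` rewinds 1995-02-28 to 1995-02-01.
27 days remain in February 1995 after the 1st (28 − 1).
Full months from March 1995 through January 1998 contribute their day counts.
Then 1 day into February 1998.
Total: 27 + 31 + 30 + 31 + 30 + 31 + 31 + 30 + 31 + 30 + 31 + 31 + 29 + 31 + 30 + 31 + 30 + 31 + 31 + 30 + 31 + 30 + 31 + 31 + 28 + 31 + 30 + 31 + 30 + 31 + 31 + 30 + 31 + 30 + 31 + 31 + 1 = 1096.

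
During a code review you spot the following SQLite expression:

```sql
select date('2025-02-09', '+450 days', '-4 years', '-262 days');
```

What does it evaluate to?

2021-08-16

Applying '+450 days' to 2025-02-09: counting 450 days forward gives 2026-05-05.
Adding -4 years to 2026-05-05 gives 2022-05-05.
Applying '-262 days' to 2022-05-05: counting 262 days back gives 2021-08-16.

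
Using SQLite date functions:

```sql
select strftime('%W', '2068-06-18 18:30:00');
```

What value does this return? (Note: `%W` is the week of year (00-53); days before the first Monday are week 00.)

2068-06-18 is a Monday. SQLite's %W counts Mondays since the year started; the result is 25.

25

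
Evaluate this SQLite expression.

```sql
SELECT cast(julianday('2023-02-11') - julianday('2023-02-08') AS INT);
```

3

Both dates are in February 2023: 11 − 8 = 3.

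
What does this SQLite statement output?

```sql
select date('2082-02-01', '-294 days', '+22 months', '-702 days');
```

2081-03-13

Applying '-294 days' to 2082-02-01: counting 294 days back gives 2081-04-13.
Adding +22 months to 2081-04-13 gives 2083-02-13.
Applying '-702 days' to 2083-02-13: counting 702 days back gives 2081-03-13.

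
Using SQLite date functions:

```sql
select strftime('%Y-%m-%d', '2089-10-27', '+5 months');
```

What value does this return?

First apply '+5 months': 2089-10-27 → 2090-03-27.
`%Y-%m-%d` extracts the ISO date: 2090-03-27.

2090-03-27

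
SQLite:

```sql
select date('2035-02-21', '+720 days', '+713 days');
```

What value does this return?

2039-01-24

Applying '+720 days' to 2035-02-21: counting 720 days forward gives 2037-02-10.
Applying '+713 days' to 2037-02-10: counting 713 days forward gives 2039-01-24.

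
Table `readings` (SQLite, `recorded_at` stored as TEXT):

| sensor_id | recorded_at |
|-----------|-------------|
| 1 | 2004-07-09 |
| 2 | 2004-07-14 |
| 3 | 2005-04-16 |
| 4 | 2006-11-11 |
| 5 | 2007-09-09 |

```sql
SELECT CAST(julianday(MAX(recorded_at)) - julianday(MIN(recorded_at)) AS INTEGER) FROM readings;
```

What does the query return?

1157

MIN = 2004-07-09, MAX = 2007-09-09.
22 days remain in July 2004 after the 9th (31 − 9).
Full months from August 2004 through August 2007 contribute their day counts.
Then 9 days into September 2007.
Total: 22 + 31 + 30 + 31 + 30 + 31 + 31 + 28 + 31 + 30 + 31 + 30 + 31 + 31 + 30 + 31 + 30 + 31 + 31 + 28 + 31 + 30 + 31 + 30 + 31 + 31 + 30 + 31 + 30 + 31 + 31 + 28 + 31 + 30 + 31 + 30 + 31 + 31 + 9 = 1157.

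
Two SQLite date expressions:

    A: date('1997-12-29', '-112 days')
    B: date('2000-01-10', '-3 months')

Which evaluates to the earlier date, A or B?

A

A = 1997-09-08.
B = 1999-10-10.
A is earlier.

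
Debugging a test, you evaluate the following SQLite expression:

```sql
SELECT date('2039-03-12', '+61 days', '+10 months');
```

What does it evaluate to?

2040-03-12

Applying '+61 days' to 2039-03-12: counting 61 days forward gives 2039-05-12.
Adding +10 months to 2039-05-12 gives 2040-03-12.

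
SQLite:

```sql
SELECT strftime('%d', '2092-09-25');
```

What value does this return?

25

`%d` extracts the 2-digit day of month: 25.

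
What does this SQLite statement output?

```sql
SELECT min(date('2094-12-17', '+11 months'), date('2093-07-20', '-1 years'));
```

2092-07-20

date('2094-12-17', '+11 months') → 2095-11-17.
date('2093-07-20', '-1 years') → 2092-07-20.
Earlier of the two is 2092-07-20.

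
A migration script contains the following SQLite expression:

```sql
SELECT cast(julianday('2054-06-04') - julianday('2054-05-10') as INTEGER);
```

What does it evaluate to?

21 days remain in May 2054 after the 10th (31 − 10).
Then 4 days into June 2054.
Total: 21 + 4 = 25.

25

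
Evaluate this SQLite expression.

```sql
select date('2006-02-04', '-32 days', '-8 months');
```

Going back 4 days from 2006-02-04 reaches 2006-01-31 (last day of January, 31 days).
Going back 28 days within January lands on 2006-01-03.
Adding -8 months to 2006-01-03 gives 2005-05-03.

2005-05-03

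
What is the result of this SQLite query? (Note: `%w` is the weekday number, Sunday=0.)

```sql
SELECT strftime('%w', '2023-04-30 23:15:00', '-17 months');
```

2

First apply '-17 months': 2023-04-30 23:15:00 → 2021-11-30 23:15:00.
2021-11-30 is a Tuesday; with Sunday=0 that is 2.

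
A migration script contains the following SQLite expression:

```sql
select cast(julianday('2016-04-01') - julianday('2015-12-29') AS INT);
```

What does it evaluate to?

2 days remain in December 2015 after the 29th (31 − 29).
January 2016: 31 days.
February 2016: 29 days (leap year).
March 2016: 31 days.
Then 1 day into April 2016.
Total: 2 + 31 + 29 + 31 + 1 = 94.

94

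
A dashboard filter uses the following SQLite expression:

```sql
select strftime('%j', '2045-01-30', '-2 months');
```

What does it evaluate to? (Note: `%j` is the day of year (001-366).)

First apply '-2 months': 2045-01-30 → 2044-11-30.
Day-of-year for 2044-11-30: days since 2044-01-01 inclusive = 335, zero-padded to 335.

335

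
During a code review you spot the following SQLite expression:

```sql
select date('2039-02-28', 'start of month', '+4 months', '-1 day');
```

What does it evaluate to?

`start of month` rewinds 2039-02-28 to 2039-02-01.
Adding +4 months to 2039-02-01 gives 2039-06-01.
Going back 1 day from 2039-06-01 reaches 2039-05-31 (last day of May, 31 days).

2039-05-31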